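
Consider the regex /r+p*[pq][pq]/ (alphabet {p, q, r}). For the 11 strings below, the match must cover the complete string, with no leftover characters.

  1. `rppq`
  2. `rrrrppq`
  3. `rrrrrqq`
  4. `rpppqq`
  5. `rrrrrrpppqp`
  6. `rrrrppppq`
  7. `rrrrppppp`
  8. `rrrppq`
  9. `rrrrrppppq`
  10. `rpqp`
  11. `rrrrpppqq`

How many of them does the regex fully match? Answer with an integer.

11

1. `rppq` → match
2. `rrrrppq` → match
3. `rrrrrqq` → match
4. `rpppqq` → match
5. `rrrrrrpppqp` → match
6. `rrrrppppq` → match
7. `rrrrppppp` → match
8. `rrrppq` → match
9. `rrrrrppppq` → match
10. `rpqp` → match
11. `rrrrpppqq` → match
Total matched: 11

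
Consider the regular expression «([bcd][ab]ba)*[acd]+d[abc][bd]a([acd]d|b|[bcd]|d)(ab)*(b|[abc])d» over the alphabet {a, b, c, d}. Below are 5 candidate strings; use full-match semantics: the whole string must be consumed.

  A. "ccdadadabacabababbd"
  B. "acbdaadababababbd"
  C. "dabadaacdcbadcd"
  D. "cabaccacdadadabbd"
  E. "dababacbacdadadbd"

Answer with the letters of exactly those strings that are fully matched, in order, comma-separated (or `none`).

A, C, D

A → match
B → no match
C → match
D → match
E → no match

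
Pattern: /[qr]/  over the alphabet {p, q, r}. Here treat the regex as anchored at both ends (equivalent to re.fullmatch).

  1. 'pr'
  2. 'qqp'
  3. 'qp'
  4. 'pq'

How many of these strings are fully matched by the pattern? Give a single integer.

0

1 → no match
2 → no match
3 → no match
4 → no match
Total matched: 0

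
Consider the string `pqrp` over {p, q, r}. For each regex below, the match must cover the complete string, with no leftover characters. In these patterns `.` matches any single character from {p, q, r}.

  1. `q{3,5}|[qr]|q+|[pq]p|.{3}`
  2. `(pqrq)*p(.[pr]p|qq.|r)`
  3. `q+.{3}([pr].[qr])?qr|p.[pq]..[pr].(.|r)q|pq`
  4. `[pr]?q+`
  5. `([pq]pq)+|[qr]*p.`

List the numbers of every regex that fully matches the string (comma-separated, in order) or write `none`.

2

1 → no match
2 → match
3 → no match
4 → no match — must end with `q`
5 → no match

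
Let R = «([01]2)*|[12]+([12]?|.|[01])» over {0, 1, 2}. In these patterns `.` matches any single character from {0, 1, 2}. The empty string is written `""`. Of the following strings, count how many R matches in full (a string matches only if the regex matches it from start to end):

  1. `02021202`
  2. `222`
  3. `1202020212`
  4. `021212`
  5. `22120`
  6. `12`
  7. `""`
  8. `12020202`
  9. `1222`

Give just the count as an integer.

1. `02021202` → match
2. `222` → match
3. `1202020212` → match
4. `021212` → match
5. `22120` → match
6. `12` → match
7. `""` → match
8. `12020202` → match
9. `1222` → match
Total matched: 9

9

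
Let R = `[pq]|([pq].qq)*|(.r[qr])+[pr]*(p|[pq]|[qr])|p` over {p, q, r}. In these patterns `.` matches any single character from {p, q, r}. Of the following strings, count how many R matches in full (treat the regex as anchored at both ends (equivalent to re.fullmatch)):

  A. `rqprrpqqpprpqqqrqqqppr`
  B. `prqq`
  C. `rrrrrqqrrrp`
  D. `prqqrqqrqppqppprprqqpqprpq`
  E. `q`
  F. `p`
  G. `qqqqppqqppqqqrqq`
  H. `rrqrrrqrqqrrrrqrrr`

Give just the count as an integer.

A → no match
B. `prqq` → match
C. `rrrrrqqrrrp` → match
D → no match
E. `q` → match
F. `p` → match
G → match
H → match
Total matched: 6

6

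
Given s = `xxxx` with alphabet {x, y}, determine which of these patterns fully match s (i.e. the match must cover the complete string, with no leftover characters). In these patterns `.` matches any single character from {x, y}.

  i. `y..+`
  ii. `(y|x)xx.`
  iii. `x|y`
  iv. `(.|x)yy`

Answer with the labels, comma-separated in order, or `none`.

ii

i → no match — must start with `y`
ii → match
iii → no match
iv → no match — must end with `yy`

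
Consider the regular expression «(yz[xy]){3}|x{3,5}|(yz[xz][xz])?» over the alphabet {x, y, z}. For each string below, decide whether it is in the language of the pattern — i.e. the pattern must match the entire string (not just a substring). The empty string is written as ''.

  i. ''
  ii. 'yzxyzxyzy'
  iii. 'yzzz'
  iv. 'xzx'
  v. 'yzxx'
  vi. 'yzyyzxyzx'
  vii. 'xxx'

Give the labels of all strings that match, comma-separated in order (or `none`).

i → match
ii → match
iii → match
iv → no match
v → match
vi → match
vii → match

i, ii, iii, v, vi, vii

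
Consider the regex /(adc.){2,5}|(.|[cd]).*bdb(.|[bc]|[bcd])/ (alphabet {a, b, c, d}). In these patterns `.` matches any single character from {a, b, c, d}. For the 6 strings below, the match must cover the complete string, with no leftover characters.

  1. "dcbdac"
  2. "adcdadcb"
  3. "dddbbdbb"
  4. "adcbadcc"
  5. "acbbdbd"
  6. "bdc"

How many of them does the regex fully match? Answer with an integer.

1 → no match
2 → match
3 → match
4 → match
5 → match
6 → no match
Total matched: 4

4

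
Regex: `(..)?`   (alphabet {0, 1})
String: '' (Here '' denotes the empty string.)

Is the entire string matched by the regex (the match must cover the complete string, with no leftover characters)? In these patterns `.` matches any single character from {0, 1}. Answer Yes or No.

Yes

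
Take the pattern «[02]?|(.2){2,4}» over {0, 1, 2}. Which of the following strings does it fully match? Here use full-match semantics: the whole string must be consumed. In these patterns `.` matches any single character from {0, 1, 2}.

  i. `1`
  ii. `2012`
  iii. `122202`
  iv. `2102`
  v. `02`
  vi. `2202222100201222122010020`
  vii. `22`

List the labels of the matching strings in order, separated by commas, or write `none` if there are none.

iii

i. `1` → no match
ii. `2012` → no match
iii. `122202` → match
iv. `2102` → no match
v. `02` → no match
vi → no match
vii. `22` → no match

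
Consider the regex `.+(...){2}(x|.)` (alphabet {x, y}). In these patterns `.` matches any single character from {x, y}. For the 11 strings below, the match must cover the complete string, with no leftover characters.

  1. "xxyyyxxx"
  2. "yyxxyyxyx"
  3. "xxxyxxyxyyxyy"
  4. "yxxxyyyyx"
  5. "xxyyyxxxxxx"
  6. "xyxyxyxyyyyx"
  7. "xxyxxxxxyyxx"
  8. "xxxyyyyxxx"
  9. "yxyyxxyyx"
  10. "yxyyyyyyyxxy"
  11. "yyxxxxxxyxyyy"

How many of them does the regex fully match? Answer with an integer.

11

1. "xxyyyxxx" → match
2. "yyxxyyxyx" → match
3 → match
4. "yxxxyyyyx" → match
5. "xxyyyxxxxxx" → match
6. "xyxyxyxyyyyx" → match
7. "xxyxxxxxyyxx" → match
8. "xxxyyyyxxx" → match
9. "yxyyxxyyx" → match
10. "yxyyyyyyyxxy" → match
11 → match
Total matched: 11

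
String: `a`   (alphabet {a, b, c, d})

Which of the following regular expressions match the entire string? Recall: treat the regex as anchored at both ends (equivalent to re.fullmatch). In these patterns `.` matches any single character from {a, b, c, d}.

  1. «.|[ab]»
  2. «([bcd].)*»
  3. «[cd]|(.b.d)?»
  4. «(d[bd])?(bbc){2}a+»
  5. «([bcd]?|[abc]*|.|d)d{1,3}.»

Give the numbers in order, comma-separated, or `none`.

1

1 → match
2 → no match
3 → no match
4 → no match
5 → no match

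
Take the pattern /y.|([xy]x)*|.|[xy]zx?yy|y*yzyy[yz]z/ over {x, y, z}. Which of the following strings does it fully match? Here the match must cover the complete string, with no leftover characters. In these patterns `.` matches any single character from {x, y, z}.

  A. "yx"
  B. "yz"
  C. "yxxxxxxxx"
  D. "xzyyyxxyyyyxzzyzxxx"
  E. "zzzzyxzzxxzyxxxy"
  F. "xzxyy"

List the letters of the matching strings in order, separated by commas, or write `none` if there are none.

A → match
B → match
C → no match
D → no match
E → no match
F → match

A, B, F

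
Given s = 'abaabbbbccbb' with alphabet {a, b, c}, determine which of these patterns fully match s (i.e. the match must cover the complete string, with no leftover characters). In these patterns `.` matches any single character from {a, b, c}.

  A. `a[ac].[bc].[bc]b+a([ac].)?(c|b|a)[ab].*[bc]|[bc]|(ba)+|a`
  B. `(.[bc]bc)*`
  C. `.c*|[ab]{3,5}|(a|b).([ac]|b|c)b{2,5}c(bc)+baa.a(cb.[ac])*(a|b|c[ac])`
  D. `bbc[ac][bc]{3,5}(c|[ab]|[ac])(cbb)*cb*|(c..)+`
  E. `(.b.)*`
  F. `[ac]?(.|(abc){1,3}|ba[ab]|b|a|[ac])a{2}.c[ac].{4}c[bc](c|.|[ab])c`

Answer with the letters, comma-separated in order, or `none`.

A → no match
B → no match
C → no match
D → no match
E → match
F → no match — must end with 'c'

E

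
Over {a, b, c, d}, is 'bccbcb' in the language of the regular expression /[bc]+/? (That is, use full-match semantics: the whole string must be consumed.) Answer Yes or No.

Yes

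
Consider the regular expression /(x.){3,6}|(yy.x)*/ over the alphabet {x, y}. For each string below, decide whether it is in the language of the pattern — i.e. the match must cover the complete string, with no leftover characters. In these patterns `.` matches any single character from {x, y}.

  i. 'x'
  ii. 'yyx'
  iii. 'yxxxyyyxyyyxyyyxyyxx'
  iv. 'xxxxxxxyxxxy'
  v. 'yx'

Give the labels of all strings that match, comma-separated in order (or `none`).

iv

i → no match
ii → no match
iii → no match
iv → match
v → no match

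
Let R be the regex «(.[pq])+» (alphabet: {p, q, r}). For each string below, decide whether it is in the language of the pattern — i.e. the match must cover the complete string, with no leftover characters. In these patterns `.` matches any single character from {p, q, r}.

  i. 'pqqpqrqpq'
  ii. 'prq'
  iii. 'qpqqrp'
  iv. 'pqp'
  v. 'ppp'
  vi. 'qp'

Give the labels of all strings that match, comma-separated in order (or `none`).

i → no match
ii → no match
iii → match
iv → no match
v → no match
vi → match

iii, vi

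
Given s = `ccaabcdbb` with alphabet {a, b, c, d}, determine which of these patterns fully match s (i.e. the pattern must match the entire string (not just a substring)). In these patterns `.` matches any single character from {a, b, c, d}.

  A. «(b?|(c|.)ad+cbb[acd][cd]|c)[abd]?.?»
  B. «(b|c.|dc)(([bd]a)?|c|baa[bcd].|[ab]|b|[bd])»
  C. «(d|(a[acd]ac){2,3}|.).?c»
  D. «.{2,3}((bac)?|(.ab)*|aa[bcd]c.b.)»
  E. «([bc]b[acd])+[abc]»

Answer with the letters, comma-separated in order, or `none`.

D

A → no match
B → no match
C → no match — must end with `c`
D → match
E → no match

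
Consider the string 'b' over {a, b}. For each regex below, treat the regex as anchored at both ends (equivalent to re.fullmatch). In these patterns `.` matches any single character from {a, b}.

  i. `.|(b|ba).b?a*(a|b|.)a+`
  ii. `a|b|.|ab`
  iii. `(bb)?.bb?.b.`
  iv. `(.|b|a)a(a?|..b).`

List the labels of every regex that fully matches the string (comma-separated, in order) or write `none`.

i → match
ii → match
iii → no match
iv → no match

i, ii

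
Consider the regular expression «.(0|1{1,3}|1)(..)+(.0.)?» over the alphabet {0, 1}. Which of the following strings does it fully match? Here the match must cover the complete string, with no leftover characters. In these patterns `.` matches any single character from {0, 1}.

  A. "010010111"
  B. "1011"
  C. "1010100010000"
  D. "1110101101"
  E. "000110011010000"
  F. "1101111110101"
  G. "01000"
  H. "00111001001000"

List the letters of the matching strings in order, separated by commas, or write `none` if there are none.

B, C, D, E, F, H

A → no match
B → match
C → match
D → match
E → match
F → match
G → no match
H → match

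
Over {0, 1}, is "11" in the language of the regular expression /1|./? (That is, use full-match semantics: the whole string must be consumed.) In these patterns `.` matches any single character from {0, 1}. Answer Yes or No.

No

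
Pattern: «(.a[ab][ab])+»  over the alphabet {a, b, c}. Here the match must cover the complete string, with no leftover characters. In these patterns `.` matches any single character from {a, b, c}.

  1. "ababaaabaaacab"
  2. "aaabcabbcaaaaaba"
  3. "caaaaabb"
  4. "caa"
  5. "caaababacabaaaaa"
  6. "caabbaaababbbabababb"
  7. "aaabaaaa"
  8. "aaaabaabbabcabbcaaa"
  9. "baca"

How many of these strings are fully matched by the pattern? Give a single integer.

5

1 → no match
2 → match
3 → match
4 → no match
5 → match
6 → match
7 → match
8 → no match
9 → no match
Total matched: 5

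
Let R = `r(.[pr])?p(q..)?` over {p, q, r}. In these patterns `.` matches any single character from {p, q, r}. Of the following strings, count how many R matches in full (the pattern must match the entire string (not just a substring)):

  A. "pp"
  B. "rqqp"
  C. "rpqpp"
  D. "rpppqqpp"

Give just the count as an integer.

1

A. "pp" → no match — must start with "r"
B. "rqqp" → no match
C. "rpqpp" → match
D. "rpppqqpp" → no match
Total matched: 1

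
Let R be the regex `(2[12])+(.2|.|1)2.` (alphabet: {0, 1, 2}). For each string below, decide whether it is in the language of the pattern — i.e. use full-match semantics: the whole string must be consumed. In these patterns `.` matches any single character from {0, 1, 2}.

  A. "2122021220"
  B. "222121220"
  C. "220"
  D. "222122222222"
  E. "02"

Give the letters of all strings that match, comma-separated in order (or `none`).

B, D

A → no match
B → match
C → no match
D → match
E → no match — must start with "2"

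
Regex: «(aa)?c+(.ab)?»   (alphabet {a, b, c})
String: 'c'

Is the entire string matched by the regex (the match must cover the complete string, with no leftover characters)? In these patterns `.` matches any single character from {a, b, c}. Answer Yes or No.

Yes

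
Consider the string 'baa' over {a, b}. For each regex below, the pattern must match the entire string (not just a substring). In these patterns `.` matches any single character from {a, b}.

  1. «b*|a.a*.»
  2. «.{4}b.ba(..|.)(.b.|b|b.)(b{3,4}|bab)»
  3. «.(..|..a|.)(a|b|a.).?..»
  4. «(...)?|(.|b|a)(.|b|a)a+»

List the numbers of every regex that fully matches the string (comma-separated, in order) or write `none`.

4

1 → no match
2 → no match
3 → no match
4 → match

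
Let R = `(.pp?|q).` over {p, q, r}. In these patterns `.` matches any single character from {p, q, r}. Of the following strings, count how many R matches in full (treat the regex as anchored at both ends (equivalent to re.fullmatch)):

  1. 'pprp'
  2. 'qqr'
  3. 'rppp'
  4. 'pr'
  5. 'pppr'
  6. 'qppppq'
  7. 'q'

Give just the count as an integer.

1 → no match
2 → no match
3 → match
4 → no match
5 → match
6 → no match
7 → no match
Total matched: 2

2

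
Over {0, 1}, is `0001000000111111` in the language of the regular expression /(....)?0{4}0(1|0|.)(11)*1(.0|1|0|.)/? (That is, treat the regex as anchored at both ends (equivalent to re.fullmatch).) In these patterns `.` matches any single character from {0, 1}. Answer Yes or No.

Yes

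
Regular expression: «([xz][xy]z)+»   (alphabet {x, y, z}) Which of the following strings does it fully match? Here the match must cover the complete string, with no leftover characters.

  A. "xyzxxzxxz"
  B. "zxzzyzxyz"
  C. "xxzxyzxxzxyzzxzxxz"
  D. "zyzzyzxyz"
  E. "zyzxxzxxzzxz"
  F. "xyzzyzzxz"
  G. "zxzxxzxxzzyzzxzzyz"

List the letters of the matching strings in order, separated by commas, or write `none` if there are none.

A, B, C, D, E, F, G

A → match
B → match
C → match
D → match
E → match
F → match
G → match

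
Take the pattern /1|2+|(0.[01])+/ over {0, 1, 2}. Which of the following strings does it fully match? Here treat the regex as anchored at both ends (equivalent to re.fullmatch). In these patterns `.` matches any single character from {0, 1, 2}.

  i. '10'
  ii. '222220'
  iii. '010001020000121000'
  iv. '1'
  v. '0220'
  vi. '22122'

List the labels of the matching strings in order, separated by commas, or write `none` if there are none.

i → no match
ii → no match
iii → no match
iv → match
v → no match
vi → no match

iv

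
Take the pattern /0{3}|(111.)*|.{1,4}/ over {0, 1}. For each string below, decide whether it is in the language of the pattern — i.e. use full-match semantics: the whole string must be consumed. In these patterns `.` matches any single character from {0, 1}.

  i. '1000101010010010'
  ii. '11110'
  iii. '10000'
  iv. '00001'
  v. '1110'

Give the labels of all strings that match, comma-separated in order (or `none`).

i → no match
ii → no match
iii → no match
iv → no match
v → match

v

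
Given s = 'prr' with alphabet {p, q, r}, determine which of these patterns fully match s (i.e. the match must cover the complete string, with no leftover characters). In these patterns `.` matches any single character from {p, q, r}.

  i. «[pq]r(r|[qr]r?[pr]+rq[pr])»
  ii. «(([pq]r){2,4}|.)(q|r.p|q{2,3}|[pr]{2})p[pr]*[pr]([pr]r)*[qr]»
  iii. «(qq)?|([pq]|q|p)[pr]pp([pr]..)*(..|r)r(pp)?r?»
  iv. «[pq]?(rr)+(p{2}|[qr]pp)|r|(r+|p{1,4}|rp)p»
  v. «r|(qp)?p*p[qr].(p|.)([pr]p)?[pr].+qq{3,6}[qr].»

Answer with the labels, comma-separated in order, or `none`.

i → match
ii → no match
iii → no match
iv → no match
v → no match

i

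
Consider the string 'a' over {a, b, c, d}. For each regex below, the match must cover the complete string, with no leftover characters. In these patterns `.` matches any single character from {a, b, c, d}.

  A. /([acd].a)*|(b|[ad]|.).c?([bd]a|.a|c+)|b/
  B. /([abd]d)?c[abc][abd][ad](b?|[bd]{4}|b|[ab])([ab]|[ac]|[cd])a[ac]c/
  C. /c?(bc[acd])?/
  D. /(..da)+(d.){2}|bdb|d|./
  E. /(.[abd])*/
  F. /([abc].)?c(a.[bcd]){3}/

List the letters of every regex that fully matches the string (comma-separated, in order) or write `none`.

A → no match
B → no match — must end with 'c'
C → no match
D → match
E → no match
F → no match

D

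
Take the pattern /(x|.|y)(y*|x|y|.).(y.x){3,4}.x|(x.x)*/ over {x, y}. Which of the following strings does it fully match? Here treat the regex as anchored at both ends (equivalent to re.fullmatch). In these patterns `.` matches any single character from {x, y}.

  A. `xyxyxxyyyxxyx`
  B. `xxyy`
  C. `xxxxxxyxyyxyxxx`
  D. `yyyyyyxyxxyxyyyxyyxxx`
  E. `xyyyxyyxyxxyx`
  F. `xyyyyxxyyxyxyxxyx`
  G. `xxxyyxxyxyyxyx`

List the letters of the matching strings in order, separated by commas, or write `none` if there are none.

E

A → no match
B → no match
C → no match
D → no match
E → match
F → no match
G → no match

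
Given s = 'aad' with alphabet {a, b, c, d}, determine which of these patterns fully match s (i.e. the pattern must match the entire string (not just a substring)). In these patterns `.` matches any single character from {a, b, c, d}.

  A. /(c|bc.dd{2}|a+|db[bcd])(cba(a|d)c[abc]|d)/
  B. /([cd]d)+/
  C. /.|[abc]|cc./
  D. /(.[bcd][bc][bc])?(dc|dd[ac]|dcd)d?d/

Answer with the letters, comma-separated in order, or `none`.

A → match
B → no match
C → no match
D → no match

A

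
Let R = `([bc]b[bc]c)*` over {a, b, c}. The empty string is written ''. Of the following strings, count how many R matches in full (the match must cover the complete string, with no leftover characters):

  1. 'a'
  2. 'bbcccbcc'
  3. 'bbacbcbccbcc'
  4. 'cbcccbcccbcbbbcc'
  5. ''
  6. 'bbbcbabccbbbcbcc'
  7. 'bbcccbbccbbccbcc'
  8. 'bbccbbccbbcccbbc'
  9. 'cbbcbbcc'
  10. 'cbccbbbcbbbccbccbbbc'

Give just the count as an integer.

1 → no match
2 → match
3 → no match
4 → no match
5 → match
6 → no match
7 → match
8 → match
9 → match
10 → match
Total matched: 6

6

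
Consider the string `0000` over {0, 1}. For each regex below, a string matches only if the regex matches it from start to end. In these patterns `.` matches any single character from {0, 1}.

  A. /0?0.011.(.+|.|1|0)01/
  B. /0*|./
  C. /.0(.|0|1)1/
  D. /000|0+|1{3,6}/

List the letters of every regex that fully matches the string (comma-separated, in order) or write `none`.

B, D

A → no match — must end with `01`
B → match
C → no match — must end with `1`
D → match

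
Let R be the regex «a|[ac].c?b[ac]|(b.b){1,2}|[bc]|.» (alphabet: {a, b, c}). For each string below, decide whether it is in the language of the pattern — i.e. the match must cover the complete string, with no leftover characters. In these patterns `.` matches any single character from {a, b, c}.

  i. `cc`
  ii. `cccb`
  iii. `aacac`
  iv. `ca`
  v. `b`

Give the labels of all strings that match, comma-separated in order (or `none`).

v

i → no match
ii → no match
iii → no match
iv → no match
v → match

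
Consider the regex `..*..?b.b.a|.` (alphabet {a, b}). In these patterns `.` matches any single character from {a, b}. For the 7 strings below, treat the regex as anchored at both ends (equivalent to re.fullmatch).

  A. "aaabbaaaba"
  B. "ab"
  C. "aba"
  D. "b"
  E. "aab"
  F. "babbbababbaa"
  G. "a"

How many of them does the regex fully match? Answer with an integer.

2

A. "aaabbaaaba" → no match
B. "ab" → no match
C. "aba" → no match
D. "b" → match
E. "aab" → no match
F. "babbbababbaa" → no match
G. "a" → match
Total matched: 2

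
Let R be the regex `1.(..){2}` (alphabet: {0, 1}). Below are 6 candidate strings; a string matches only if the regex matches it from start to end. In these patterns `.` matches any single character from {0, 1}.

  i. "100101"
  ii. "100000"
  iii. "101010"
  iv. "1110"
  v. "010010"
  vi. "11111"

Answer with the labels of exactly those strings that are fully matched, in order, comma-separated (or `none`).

i, ii, iii

i. "100101" → match
ii. "100000" → match
iii. "101010" → match
iv. "1110" → no match
v. "010010" → no match — must start with "1"
vi. "11111" → no match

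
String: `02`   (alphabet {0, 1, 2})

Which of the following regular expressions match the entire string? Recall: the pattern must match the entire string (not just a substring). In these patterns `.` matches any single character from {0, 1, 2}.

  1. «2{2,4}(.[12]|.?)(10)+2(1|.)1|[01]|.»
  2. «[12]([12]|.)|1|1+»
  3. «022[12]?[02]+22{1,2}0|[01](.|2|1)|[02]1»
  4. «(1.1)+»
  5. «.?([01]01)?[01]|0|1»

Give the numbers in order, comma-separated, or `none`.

3

1 → no match
2 → no match
3 → match
4 → no match — must start with `1`
5 → no match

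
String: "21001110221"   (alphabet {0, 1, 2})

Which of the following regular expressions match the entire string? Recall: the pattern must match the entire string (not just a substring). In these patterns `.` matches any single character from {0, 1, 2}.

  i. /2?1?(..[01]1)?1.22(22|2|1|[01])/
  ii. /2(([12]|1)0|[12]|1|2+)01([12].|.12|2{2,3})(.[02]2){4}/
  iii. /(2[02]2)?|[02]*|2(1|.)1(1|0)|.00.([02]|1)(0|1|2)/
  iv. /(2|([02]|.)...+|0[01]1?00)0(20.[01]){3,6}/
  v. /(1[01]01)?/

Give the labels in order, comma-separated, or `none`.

i → match
ii → no match — must end with "2"
iii → no match
iv → no match
v → no match

i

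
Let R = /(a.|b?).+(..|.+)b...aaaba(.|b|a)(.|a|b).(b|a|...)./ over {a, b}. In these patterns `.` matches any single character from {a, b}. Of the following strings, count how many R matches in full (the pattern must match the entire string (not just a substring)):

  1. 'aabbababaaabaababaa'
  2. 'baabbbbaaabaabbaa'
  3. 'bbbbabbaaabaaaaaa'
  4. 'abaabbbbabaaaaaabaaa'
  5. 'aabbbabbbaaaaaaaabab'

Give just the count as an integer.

1 → no match
2 → match
3 → match
4 → no match
5 → no match
Total matched: 2

2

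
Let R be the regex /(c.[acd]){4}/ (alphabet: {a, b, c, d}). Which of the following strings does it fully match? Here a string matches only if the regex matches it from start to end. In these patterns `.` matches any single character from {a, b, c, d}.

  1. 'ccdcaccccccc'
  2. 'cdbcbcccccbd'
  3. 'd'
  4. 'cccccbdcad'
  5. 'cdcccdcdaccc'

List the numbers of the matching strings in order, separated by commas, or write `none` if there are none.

1, 5

1 → match
2 → no match
3 → no match — must start with 'c'
4 → no match
5 → match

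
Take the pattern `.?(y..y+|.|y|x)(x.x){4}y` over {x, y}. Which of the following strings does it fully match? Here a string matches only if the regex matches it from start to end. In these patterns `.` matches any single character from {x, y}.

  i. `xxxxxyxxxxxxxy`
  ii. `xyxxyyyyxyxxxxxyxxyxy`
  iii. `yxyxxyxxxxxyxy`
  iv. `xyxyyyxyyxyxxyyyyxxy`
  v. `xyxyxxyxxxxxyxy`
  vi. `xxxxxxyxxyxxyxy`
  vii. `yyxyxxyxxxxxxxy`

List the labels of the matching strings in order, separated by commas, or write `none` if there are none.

i → match
ii → match
iii → match
iv → no match
v → match
vi → match
vii → match

i, ii, iii, v, vi, vii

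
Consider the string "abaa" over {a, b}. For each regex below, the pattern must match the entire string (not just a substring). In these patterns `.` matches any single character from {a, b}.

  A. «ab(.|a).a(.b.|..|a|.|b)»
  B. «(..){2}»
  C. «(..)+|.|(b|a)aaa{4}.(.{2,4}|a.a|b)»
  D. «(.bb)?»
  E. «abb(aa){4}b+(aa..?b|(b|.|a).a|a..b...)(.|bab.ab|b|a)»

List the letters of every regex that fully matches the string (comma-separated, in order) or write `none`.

A → no match
B → match
C → match
D → no match
E → no match — must start with "abbaa"

B, C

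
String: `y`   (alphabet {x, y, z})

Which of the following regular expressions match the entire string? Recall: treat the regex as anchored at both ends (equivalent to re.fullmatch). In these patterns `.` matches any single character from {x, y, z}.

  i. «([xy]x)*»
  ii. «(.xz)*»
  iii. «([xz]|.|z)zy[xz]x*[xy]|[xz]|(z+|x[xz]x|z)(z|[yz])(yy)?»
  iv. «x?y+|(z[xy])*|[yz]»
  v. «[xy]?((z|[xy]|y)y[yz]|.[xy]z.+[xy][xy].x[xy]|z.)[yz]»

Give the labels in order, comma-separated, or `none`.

iv

i → no match
ii → no match
iii → no match
iv → match
v → no match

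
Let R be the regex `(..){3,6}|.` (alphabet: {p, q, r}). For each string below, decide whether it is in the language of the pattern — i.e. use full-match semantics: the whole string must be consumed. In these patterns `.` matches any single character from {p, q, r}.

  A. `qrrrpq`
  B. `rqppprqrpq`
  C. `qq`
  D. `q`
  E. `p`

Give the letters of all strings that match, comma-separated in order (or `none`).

A → match
B → match
C → no match
D → match
E → match

A, B, D, E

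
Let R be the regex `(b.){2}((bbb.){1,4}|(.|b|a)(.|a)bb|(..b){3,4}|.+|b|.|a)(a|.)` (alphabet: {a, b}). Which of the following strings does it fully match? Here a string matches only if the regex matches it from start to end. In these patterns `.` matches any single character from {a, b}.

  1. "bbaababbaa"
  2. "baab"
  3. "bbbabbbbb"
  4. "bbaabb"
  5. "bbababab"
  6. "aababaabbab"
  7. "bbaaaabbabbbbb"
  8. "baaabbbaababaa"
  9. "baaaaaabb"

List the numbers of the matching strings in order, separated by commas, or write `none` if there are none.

1 → no match
2 → no match
3 → match
4 → no match
5 → no match
6 → no match — must start with "b"
7 → no match
8 → no match
9 → no match

3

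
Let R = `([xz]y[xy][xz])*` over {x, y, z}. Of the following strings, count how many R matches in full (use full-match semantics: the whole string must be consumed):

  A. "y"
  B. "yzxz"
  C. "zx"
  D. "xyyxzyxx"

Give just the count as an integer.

A → no match
B → no match
C → no match
D → match
Total matched: 1

1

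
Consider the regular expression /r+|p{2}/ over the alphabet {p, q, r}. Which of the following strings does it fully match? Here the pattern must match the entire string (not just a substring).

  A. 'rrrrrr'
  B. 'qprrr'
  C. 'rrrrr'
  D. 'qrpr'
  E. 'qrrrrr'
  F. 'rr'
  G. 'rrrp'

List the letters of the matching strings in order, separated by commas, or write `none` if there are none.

A, C, F

A → match
B → no match
C → match
D → no match
E → no match
F → match
G → no match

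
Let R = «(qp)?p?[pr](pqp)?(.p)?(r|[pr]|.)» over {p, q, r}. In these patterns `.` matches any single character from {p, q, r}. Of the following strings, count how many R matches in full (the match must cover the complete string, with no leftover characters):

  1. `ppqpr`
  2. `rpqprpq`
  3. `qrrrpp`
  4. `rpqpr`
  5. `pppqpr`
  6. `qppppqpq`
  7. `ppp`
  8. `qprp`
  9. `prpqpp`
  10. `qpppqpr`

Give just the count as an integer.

1 → match
2 → match
3 → no match
4 → match
5 → match
6 → match
7 → match
8 → match
9 → match
10 → match
Total matched: 9

9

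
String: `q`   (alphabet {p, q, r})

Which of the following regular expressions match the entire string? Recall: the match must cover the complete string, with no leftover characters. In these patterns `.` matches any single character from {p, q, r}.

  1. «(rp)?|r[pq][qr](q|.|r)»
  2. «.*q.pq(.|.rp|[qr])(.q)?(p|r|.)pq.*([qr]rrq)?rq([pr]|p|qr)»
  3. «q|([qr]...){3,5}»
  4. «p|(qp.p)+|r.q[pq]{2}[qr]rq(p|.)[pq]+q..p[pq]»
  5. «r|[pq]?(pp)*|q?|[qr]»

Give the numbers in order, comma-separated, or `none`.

3, 5

1 → no match
2 → no match
3 → match
4 → no match
5 → match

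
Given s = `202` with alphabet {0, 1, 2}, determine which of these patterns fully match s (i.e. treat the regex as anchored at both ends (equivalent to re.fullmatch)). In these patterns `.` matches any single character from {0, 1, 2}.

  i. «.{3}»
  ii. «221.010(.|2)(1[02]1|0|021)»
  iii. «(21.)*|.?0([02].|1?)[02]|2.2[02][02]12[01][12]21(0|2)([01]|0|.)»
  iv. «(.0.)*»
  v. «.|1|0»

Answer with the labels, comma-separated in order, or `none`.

i → match
ii → no match — must start with `221`
iii → match
iv → match
v → no match

i, iii, iv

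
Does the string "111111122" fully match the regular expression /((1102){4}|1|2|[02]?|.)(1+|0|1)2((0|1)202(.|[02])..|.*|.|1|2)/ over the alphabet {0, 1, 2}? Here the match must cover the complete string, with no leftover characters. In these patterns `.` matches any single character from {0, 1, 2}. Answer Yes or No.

Yes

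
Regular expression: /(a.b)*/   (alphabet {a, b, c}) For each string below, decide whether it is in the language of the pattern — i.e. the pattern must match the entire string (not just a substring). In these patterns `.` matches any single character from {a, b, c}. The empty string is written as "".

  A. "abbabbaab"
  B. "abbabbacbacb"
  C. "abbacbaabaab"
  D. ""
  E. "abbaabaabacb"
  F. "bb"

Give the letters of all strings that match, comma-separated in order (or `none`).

A, B, C, D, E

A → match
B → match
C → match
D → match
E → match
F → no match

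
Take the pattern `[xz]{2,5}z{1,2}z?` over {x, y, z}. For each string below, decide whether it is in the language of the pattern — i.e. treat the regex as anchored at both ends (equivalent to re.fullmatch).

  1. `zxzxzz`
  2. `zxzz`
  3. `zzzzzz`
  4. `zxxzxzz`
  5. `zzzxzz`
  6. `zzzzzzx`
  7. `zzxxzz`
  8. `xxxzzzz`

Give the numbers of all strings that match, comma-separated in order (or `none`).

1 → match
2 → match
3 → match
4 → match
5 → match
6 → no match
7 → match
8 → match

1, 2, 3, 4, 5, 7, 8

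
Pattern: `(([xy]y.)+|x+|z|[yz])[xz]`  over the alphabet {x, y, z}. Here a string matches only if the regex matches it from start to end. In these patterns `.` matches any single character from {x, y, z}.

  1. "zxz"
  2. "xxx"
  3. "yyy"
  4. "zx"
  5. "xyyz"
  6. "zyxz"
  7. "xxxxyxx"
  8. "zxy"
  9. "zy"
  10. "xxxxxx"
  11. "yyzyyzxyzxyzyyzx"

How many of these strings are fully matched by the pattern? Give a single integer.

5

1. "zxz" → no match
2. "xxx" → match
3. "yyy" → no match
4. "zx" → match
5. "xyyz" → match
6. "zyxz" → no match
7. "xxxxyxx" → no match
8. "zxy" → no match
9. "zy" → no match
10. "xxxxxx" → match
11 → match
Total matched: 5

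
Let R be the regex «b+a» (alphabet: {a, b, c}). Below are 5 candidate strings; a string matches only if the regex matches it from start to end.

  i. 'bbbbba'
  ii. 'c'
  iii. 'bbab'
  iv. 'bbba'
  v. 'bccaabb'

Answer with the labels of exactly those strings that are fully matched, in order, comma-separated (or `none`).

i, iv

i → match
ii → no match — must start with 'b'
iii → no match — must end with 'ba'
iv → match
v → no match — must end with 'ba'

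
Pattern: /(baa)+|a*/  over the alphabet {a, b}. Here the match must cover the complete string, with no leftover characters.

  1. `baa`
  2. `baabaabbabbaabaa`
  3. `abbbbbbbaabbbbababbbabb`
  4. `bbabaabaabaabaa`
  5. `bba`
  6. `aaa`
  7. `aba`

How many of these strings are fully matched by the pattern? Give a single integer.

1. `baa` → match
2 → no match
3 → no match
4 → no match
5. `bba` → no match
6. `aaa` → match
7. `aba` → no match
Total matched: 2

2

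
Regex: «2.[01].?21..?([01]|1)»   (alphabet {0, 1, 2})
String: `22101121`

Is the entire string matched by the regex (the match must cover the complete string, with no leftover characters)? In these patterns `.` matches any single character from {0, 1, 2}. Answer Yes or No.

No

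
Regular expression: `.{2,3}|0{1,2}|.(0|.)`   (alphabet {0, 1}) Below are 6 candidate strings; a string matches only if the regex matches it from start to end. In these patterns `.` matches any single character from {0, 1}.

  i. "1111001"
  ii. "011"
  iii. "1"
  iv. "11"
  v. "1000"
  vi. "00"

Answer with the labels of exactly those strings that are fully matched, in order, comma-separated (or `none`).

ii, iv, vi

i. "1111001" → no match
ii. "011" → match
iii. "1" → no match
iv. "11" → match
v. "1000" → no match
vi. "00" → match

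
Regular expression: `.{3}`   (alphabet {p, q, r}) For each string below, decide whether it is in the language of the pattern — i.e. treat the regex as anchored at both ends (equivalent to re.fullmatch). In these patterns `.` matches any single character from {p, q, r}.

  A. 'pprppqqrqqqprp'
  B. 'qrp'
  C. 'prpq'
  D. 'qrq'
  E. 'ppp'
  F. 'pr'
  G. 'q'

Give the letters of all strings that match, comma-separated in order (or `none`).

B, D, E

A → no match
B → match
C → no match
D → match
E → match
F → no match
G → no match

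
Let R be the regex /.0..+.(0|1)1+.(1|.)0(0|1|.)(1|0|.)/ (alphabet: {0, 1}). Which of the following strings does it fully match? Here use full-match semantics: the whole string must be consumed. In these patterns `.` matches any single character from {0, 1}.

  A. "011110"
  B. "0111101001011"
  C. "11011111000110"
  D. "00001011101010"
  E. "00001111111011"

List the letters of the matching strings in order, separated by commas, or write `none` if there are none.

A → no match
B → no match
C → no match
D → match
E → match

D, E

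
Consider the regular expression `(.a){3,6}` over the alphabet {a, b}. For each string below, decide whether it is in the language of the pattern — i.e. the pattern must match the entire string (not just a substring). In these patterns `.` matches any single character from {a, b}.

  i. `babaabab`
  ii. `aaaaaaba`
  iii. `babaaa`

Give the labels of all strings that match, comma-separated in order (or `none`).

i. `babaabab` → no match — must end with `a`
ii. `aaaaaaba` → match
iii. `babaaa` → match

ii, iii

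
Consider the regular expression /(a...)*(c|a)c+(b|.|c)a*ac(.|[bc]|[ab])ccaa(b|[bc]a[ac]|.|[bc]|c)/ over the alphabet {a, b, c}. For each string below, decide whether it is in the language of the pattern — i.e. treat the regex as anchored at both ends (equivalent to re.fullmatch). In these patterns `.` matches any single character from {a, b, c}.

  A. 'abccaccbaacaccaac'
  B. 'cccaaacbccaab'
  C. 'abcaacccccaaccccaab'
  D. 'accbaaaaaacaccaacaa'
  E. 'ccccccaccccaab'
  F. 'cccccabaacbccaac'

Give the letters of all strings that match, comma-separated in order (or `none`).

A, B, C, D, E

A → match
B → match
C → match
D → match
E → match
F → no match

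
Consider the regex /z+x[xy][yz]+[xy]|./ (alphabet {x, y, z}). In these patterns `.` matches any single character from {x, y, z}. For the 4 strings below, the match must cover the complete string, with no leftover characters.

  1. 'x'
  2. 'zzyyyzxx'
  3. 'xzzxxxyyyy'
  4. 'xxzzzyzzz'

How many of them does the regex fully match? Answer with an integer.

1

1 → match
2 → no match
3 → no match
4 → no match
Total matched: 1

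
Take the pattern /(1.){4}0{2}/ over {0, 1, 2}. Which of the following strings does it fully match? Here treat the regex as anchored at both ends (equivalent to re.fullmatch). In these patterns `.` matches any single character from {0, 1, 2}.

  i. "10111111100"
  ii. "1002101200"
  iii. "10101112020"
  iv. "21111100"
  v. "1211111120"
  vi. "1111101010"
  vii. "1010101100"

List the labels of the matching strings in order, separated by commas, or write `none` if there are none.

i → no match
ii → no match
iii → no match
iv → no match — must start with "1"
v → no match
vi → no match
vii → match

vii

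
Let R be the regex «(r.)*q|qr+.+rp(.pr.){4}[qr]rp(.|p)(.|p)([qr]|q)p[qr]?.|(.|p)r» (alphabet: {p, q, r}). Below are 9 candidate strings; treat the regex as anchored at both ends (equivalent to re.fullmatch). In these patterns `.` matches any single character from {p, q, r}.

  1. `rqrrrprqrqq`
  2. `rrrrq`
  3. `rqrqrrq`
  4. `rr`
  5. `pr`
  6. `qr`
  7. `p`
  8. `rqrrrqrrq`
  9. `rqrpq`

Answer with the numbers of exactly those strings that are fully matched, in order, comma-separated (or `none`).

1, 2, 3, 4, 5, 6, 8, 9

1 → match
2 → match
3 → match
4 → match
5 → match
6 → match
7 → no match
8 → match
9 → match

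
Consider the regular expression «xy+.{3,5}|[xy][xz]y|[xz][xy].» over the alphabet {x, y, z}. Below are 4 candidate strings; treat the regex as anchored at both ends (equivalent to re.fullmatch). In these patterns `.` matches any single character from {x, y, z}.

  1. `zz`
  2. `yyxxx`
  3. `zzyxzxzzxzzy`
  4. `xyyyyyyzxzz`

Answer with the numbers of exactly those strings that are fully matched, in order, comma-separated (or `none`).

4

1. `zz` → no match
2. `yyxxx` → no match
3. `zzyxzxzzxzzy` → no match
4. `xyyyyyyzxzz` → match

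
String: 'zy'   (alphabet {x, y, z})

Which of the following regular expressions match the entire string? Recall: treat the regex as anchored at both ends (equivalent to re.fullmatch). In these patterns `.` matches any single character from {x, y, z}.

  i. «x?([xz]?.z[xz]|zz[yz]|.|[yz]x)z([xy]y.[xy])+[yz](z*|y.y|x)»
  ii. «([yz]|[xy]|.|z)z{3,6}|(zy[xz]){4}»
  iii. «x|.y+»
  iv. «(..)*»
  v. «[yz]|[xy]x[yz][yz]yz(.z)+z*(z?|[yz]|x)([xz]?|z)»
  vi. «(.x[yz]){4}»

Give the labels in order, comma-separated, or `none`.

i → no match
ii → no match
iii → match
iv → match
v → no match
vi → no match

iii, iv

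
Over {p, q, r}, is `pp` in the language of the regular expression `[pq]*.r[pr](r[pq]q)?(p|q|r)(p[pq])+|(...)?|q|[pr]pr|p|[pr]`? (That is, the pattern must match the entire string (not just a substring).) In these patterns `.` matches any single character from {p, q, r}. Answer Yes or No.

No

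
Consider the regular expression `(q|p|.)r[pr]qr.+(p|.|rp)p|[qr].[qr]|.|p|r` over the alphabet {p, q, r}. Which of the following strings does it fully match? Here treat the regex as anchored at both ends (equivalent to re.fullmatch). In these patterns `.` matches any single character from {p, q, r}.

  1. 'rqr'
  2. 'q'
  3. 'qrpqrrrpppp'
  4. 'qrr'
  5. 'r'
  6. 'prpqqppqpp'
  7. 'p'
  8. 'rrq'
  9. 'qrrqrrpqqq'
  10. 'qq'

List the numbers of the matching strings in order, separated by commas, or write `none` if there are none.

1, 2, 3, 4, 5, 7, 8

1 → match
2 → match
3 → match
4 → match
5 → match
6 → no match
7 → match
8 → match
9 → no match
10 → no match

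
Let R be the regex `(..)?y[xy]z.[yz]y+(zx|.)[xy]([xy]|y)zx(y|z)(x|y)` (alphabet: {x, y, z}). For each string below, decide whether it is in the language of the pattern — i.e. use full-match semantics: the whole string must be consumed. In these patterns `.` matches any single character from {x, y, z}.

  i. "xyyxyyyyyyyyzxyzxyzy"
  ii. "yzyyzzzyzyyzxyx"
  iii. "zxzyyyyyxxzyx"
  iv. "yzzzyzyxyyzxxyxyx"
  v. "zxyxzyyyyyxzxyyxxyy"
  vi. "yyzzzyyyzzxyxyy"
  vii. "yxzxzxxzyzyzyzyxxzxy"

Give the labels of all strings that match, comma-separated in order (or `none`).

ii

i → no match
ii → match
iii → no match
iv → no match
v → no match
vi → no match
vii → no match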